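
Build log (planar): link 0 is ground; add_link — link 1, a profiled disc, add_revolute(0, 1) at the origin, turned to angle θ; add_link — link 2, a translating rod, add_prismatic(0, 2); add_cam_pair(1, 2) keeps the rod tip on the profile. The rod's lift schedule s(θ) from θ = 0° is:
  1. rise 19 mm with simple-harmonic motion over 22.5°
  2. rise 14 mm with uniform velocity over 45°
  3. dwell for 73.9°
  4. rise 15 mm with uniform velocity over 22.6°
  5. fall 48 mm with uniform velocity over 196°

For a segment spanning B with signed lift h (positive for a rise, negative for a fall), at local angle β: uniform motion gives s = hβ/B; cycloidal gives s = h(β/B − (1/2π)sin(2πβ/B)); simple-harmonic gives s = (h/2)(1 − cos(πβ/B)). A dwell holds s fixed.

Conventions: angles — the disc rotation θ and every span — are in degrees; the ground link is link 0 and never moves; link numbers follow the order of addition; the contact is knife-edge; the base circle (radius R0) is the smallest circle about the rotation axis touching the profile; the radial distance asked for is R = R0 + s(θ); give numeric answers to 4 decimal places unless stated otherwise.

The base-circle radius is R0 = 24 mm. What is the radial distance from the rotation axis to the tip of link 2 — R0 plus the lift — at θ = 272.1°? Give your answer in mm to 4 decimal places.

seg 1 [0°–22.5°] simple-harmonic, h=19: full span → s += 19 → s = 19.0000
seg 2 [22.5°–67.5°] uniform, h=14: full span → s += 14 → s = 33.0000
seg 3 [67.5°–141.4°] dwell: s stays 33.0000
seg 4 [141.4°–164°] uniform, h=15: full span → s += 15 → s = 48.0000
seg 5 [164°–360°] uniform, h=-48: θ=272.1° here. β=108.1, B=196. -48·108.1/196 = -26.4735 → s = 21.5265
R = R0 + s = 24 + 21.5265 = 45.5265

45.5265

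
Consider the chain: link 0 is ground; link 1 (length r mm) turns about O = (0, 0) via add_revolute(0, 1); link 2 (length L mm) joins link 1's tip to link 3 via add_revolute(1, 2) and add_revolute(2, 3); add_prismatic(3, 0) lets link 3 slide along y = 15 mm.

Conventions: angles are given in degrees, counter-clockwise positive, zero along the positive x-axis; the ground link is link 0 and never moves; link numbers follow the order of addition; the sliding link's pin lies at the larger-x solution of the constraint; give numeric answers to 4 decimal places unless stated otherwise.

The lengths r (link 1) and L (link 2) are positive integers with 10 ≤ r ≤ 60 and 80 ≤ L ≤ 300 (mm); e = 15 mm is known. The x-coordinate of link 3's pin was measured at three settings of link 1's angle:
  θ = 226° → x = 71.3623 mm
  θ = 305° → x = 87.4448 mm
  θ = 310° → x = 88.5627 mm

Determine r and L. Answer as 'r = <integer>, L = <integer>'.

constraint per measurement: (x − r cos θ)² + (r sin θ − e)² = L²
subtracting the θ₁ and θ₂ equations cancels the r² and L² terms:
r = (x₁² − x₂²) / (2[(x₁cos θ₁ + e sin θ₁) − (x₂cos θ₂ + e sin θ₂)]) = 13.0000 → r = 13
L² = (x₁ − r cos θ₁)² + (r sin θ₁ − e)² = 7056.0033 → L = 84.0000 → L = 84
check at θ₃=310°: x = 88.5627 (printed 88.5627) ✓

r = 13, L = 84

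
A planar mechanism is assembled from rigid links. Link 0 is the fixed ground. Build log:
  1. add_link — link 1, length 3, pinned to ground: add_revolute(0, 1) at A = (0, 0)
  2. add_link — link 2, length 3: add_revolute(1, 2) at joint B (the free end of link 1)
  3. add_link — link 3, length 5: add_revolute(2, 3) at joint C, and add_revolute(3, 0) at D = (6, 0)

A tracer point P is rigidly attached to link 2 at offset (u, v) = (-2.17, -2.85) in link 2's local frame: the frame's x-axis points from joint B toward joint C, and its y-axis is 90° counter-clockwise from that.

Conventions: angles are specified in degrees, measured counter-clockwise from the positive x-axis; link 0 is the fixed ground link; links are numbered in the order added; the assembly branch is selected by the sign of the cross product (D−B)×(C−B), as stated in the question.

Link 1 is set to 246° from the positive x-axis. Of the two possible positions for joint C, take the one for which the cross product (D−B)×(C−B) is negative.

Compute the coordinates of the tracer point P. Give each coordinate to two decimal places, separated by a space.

A=(0,0), D=(6.00,0)
B = A + 3.00·(cos246°, sin246°) = (-1.2202, -2.7406)
|BD| = 7.7229
circle(B,3.00) ∩ circle(D,5.00): a=2.8255, h=1.0081
  candidates: C₊=(1.0637,-0.7954) cross=7.786; C₋=(1.7792,-2.6804) cross=-7.786
  branch - wants cross < 0 → take C=(1.7792,-2.6804) (cross=-7.786)
ex = (C−B)/|BC| = (0.9998,0.0201); ey = (-0.0201,0.9998)
P = B + -2.17·ex + -2.85·ey = (-3.3326,-5.6336)

-3.33 -5.63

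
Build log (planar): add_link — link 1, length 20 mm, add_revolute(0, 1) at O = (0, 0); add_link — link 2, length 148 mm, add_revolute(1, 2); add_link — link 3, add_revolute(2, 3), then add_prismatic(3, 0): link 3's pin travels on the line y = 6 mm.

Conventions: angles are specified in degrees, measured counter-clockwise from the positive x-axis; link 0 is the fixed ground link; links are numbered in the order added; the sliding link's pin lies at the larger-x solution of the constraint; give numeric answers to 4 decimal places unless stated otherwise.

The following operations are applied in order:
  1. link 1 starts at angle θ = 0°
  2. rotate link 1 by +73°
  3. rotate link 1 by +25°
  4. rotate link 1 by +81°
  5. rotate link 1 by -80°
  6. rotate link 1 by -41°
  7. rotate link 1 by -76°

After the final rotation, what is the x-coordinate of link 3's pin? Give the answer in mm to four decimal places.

geometry: r = 20 mm, L = 148 mm, e = 6 mm; θ starts at 0°
rotate link 1 by +73°: θ ← 0° +73° = 73°
rotate link 1 by +25°: θ ← 73° +25° = 98°
rotate link 1 by +81°: θ ← 98° +81° = 179°
rotate link 1 by -80°: θ ← 179° -80° = 99°
rotate link 1 by -41°: θ ← 99° -41° = 58°
rotate link 1 by -76°: θ ← 58° -76° = -18°
crank pin P = (r cos θ, r sin θ) = (19.021130, -6.180340)
h = r sin θ − e = -6.180340 − 6 = -12.180340
x = r cos θ + √(L² − h²) = 19.021130 + 147.497930 = 166.519060

166.5191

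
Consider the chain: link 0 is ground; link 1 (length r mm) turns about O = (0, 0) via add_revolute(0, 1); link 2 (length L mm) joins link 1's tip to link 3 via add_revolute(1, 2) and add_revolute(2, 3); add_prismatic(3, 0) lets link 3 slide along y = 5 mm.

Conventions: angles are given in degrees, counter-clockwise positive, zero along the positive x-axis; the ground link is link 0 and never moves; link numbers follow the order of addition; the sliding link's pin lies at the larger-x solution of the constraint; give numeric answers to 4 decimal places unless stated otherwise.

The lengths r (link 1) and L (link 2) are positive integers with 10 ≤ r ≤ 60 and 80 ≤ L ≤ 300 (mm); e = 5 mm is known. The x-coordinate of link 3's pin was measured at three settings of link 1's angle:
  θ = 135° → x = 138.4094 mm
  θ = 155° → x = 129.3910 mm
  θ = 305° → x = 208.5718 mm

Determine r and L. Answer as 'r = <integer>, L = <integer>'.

constraint per measurement: (x − r cos θ)² + (r sin θ − e)² = L²
subtracting the θ₁ and θ₂ equations cancels the r² and L² terms:
r = (x₁² − x₂²) / (2[(x₁cos θ₁ + e sin θ₁) − (x₂cos θ₂ + e sin θ₂)]) = 57.9995 → r = 58
L² = (x₁ − r cos θ₁)² + (r sin θ₁ − e)² = 33488.9862 → L = 183.0000 → L = 183
check at θ₃=305°: x = 208.5718 (printed 208.5718) ✓

r = 58, L = 183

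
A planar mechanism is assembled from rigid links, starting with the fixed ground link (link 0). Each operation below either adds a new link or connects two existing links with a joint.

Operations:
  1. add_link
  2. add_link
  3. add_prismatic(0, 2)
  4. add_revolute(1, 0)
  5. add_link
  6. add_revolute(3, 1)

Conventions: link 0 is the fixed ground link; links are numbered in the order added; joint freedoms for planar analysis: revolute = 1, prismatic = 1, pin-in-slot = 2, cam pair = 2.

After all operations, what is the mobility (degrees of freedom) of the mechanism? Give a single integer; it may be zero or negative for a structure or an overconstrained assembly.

ground; <1,0,0>
#1 <2,0,0>
#2 <3,0,0>
P:0↔2 J1 <3,1,0>
R:1↔0 J1 <3,2,0>
#3 <4,2,0>
R:3↔1 J1 <4,3,0>
3×3 − 2×3 − 1×0 = 3

M = 3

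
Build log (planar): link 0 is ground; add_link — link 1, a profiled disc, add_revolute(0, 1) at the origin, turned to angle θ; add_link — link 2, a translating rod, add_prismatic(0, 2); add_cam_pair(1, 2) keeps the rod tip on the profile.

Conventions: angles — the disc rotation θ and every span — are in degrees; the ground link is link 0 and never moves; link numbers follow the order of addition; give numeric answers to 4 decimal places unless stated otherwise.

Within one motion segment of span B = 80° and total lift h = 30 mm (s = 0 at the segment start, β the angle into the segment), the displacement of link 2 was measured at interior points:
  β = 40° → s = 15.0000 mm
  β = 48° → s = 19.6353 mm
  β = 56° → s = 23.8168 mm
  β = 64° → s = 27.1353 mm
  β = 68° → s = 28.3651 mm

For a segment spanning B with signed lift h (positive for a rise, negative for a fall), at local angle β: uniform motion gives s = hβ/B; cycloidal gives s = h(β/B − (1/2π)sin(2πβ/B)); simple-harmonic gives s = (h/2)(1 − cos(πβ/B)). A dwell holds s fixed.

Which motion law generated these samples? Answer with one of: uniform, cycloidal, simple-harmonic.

candidates at β/B = r: uniform s = h·r (linear in β); cycloidal s = h·(r − sin(2πr)/(2π)); simple-harmonic s = (h/2)(1 − cos(πr))
β=40°: printed 15.0000 | uniform 15.0000, cycloidal 15.0000, simple-harmonic 15.0000
β=48°: printed 19.6353 | uniform 18.0000, cycloidal 20.8065, simple-harmonic 19.6353
β=56°: printed 23.8168 | uniform 21.0000, cycloidal 25.5410, simple-harmonic 23.8168
β=64°: printed 27.1353 | uniform 24.0000, cycloidal 28.5410, simple-harmonic 27.1353
β=68°: printed 28.3651 | uniform 25.5000, cycloidal 29.3628, simple-harmonic 28.3651
only one law matches every sample → simple-harmonic

simple-harmonic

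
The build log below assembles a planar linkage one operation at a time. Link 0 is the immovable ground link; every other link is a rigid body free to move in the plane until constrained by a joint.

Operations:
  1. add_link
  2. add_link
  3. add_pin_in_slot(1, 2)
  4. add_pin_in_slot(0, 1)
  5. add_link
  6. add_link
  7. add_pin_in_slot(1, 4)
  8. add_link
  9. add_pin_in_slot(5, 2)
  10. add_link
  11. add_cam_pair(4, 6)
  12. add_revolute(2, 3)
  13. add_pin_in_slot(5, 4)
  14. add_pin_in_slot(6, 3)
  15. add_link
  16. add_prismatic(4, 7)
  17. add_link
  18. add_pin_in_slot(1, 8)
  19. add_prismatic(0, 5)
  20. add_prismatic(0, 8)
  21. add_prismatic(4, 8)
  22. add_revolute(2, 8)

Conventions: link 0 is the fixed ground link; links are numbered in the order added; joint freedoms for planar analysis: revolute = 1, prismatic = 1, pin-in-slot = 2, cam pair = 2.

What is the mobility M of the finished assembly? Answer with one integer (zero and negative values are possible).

L=1 J1=0 J2=0
add link → L=2 J1=0 J2=0
add link → L=3 J1=0 J2=0
PS@1,2 dof=2 J2 → L=3 J1=0 J2=1
PS@0,1 dof=2 J2 → L=3 J1=0 J2=2
add link → L=4 J1=0 J2=2
add link → L=5 J1=0 J2=2
PS@1,4 dof=2 J2 → L=5 J1=0 J2=3
add link → L=6 J1=0 J2=3
PS@5,2 dof=2 J2 → L=6 J1=0 J2=4
add link → L=7 J1=0 J2=4
C@4,6 dof=2 J2 → L=7 J1=0 J2=5
R@2,3 dof=1 J1 → L=7 J1=1 J2=5
PS@5,4 dof=2 J2 → L=7 J1=1 J2=6
PS@6,3 dof=2 J2 → L=7 J1=1 J2=7
add link → L=8 J1=1 J2=7
P@4,7 dof=1 J1 → L=8 J1=2 J2=7
add link → L=9 J1=2 J2=7
PS@1,8 dof=2 J2 → L=9 J1=2 J2=8
P@0,5 dof=1 J1 → L=9 J1=3 J2=8
P@0,8 dof=1 J1 → L=9 J1=4 J2=8
P@4,8 dof=1 J1 → L=9 J1=5 J2=8
R@2,8 dof=1 J1 → L=9 J1=6 J2=8
M=3(L−1)−2J1−J2=3·8−2·6−8=4

M = 4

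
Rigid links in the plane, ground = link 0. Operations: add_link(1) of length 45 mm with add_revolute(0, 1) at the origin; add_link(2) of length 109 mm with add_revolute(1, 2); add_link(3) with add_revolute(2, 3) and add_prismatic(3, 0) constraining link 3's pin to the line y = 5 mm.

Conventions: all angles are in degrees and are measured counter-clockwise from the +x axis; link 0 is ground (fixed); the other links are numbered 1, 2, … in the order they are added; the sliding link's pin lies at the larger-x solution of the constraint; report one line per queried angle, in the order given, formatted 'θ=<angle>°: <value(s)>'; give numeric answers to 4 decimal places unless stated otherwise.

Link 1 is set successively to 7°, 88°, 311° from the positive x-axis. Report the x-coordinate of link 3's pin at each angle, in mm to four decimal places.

geometry: r = 45 mm, L = 109 mm, e = 5 mm
θ=7°: crank pin P = (r cos θ, r sin θ) = (44.664577, 5.484120)
θ=7°: h = r sin θ − e = 5.484120 − 5 = 0.484120
θ=7°: x = r cos θ + √(L² − h²) = 44.664577 + 108.998925 = 153.663502
θ=88°: crank pin P = (r cos θ, r sin θ) = (1.570477, 44.972587)
θ=88°: h = r sin θ − e = 44.972587 − 5 = 39.972587
θ=88°: x = r cos θ + √(L² − h²) = 1.570477 + 101.406076 = 102.976553
θ=311°: crank pin P = (r cos θ, r sin θ) = (29.522656, -33.961931)
θ=311°: h = r sin θ − e = -33.961931 − 5 = -38.961931
θ=311°: x = r cos θ + √(L² − h²) = 29.522656 + 101.798664 = 131.321320

θ=7°: 153.6635
θ=88°: 102.9766
θ=311°: 131.3213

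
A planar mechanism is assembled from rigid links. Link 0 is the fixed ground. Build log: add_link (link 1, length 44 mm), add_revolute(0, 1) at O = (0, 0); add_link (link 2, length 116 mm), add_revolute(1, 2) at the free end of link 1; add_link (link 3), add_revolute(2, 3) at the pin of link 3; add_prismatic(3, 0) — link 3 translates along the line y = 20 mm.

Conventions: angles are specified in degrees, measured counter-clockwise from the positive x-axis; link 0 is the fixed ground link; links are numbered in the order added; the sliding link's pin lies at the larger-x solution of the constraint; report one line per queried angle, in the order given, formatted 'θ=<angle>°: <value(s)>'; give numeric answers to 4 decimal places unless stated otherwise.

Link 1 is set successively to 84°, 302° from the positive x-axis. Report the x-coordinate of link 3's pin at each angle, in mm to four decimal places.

geometry: r = 44 mm, L = 116 mm, e = 20 mm
θ=84°: crank pin P = (r cos θ, r sin θ) = (4.599252, 43.758963)
θ=84°: h = r sin θ − e = 43.758963 − 20 = 23.758963
θ=84°: x = r cos θ + √(L² − h²) = 4.599252 + 113.540793 = 118.140045
θ=302°: crank pin P = (r cos θ, r sin θ) = (23.316448, -37.314116)
θ=302°: h = r sin θ − e = -37.314116 − 20 = -57.314116
θ=302°: x = r cos θ + √(L² − h²) = 23.316448 + 100.851832 = 124.168280

θ=84°: 118.1400
θ=302°: 124.1683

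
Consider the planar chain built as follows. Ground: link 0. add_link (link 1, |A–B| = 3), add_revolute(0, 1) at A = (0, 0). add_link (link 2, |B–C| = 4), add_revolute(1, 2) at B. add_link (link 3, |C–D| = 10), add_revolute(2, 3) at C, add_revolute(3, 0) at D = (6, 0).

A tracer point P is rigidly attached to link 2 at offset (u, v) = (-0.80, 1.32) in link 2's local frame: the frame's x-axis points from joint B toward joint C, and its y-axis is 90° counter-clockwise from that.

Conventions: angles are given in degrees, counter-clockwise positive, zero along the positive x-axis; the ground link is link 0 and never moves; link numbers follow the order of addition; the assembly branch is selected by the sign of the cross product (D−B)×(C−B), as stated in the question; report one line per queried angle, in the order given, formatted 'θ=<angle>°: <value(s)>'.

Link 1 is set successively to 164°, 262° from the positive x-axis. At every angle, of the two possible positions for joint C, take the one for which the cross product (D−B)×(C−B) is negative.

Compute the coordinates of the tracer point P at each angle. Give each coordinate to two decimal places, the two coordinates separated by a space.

A=(0,0), D=(6.00,0)
θ=164°: B = A + 3.00·(cos164°, sin164°) = (-2.8838, 0.8269)
θ=164°: |BD| = 8.9222
θ=164°: circle(B,4.00) ∩ circle(D,10.00): a=-0.2463, h=3.9924
θ=164°:   candidates: C₊=(-2.7590,4.8250) cross=35.621; C₋=(-3.4990,-3.1255) cross=-35.621
θ=164°:   branch - wants cross < 0 → take C=(-3.4990,-3.1255) (cross=-35.621)
θ=164°: ex = (C−B)/|BC| = (-0.1538,-0.9881); ey = (0.9881,-0.1538)
θ=164°: P = B + -0.80·ex + 1.32·ey = (-1.4564,1.4144)
θ=262°: B = A + 3.00·(cos262°, sin262°) = (-0.4175, -2.9708)
θ=262°: |BD| = 7.0718
θ=262°: circle(B,4.00) ∩ circle(D,10.00): a=-2.4032, h=3.1976
θ=262°:   candidates: C₊=(-3.9417,-1.0786) cross=22.613; C₋=(-1.2551,-6.8821) cross=-22.613
θ=262°:   branch - wants cross < 0 → take C=(-1.2551,-6.8821) (cross=-22.613)
θ=262°: ex = (C−B)/|BC| = (-0.2094,-0.9778); ey = (0.9778,-0.2094)
θ=262°: P = B + -0.80·ex + 1.32·ey = (1.0407,-2.4649)

θ=164°: -1.46 1.41
θ=262°: 1.04 -2.46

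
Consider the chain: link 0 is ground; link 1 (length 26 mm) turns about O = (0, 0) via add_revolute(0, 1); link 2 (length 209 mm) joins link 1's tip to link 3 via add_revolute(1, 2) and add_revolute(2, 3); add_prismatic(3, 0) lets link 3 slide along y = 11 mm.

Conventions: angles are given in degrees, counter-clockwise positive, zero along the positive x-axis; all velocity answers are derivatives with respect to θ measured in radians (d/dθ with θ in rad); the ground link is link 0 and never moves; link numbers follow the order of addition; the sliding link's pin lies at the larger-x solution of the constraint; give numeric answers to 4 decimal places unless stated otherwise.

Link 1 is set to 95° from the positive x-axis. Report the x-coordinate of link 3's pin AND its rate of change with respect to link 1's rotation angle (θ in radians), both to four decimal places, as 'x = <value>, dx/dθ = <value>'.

geometry: r = 26 mm, L = 209 mm, e = 11 mm
crank pin P = (r cos θ, r sin θ) = (-2.266049, 25.901062)
h = r sin θ − e = 25.901062 − 11 = 14.901062
x = r cos θ + √(L² − h²) = -2.266049 + 208.468123 = 206.202074
dx/dθ = −r sin θ − h·r cos θ/√(L² − h²) (θ in radians; h = 14.901062) = -25.739088

x = 206.2021, dx/dθ = -25.7391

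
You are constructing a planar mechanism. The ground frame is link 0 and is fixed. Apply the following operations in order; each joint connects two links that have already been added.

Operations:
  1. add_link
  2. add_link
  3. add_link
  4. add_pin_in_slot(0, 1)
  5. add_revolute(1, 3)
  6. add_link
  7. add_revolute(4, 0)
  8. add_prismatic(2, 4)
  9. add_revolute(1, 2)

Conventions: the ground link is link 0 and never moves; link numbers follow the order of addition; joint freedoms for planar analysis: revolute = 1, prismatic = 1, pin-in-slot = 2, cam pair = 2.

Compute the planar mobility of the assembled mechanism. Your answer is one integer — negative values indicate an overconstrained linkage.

L=1 J1=0 J2=0
add link → L=2 J1=0 J2=0
add link → L=3 J1=0 J2=0
add link → L=4 J1=0 J2=0
PS@0,1 dof=2 J2 → L=4 J1=0 J2=1
R@1,3 dof=1 J1 → L=4 J1=1 J2=1
add link → L=5 J1=1 J2=1
R@4,0 dof=1 J1 → L=5 J1=2 J2=1
P@2,4 dof=1 J1 → L=5 J1=3 J2=1
R@1,2 dof=1 J1 → L=5 J1=4 J2=1
M=3(L−1)−2J1−J2=3·4−2·4−1=3

M = 3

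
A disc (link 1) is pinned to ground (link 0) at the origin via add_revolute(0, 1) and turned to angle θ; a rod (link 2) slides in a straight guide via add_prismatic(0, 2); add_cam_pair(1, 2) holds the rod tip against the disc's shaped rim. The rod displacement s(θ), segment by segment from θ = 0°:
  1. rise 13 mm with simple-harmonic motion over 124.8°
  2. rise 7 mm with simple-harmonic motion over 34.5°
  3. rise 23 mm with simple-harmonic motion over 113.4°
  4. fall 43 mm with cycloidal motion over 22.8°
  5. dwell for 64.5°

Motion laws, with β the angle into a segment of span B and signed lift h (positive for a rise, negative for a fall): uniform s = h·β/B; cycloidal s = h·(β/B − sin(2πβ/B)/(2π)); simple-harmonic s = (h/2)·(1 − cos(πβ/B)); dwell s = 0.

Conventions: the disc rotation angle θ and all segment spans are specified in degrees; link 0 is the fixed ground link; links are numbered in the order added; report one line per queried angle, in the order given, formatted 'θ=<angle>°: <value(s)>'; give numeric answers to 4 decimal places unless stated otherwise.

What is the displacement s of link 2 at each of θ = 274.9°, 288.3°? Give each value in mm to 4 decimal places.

segment 1 (0° to 124.8°, simple-harmonic, h = 13) is passed completely: s = 0.0000 + (13) = 13.0000
segment 2 (124.8° to 159.3°, simple-harmonic, h = 7) is passed completely: s = 13.0000 + (7) = 20.0000
segment 3 (159.3° to 272.7°, simple-harmonic, h = 23) is passed completely: s = 20.0000 + (23) = 43.0000
θ = 274.9° falls in segment 4 (272.7° to 295.5°, cycloidal, h = -43): β = 274.9 − 272.7 = 2.2°, B = 22.8°; Δs = -43·(0.0965 − sin(2π·0.0965)/(2π)) = -0.2495; s = 43.0000 − 0.2495 = 42.7505
θ = 288.3° falls in segment 4 (272.7° to 295.5°, cycloidal, h = -43): β = 288.3 − 272.7 = 15.6°, B = 22.8°; Δs = -43·(0.6842 − sin(2π·0.6842)/(2π)) = -35.6883; s = 43.0000 − 35.6883 = 7.3117

θ=274.9°: 42.7505
θ=288.3°: 7.3117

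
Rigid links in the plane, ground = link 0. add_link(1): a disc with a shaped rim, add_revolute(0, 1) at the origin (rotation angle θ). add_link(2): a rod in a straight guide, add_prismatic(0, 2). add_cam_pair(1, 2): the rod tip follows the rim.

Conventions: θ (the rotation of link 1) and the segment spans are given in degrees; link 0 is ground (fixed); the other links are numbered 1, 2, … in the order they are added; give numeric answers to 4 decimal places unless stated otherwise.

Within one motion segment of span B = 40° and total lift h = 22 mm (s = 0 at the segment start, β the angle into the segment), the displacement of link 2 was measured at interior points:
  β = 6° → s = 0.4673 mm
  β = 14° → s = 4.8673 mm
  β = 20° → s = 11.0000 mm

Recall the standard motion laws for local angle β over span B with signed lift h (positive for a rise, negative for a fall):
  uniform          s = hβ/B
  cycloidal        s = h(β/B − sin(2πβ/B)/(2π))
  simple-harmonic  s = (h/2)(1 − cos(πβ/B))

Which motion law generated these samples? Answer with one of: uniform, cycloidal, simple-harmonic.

candidates at β/B = r: uniform s = h·r (linear in β); cycloidal s = h·(r − sin(2πr)/(2π)); simple-harmonic s = (h/2)(1 − cos(πr))
β=6°: printed 0.4673 | uniform 3.3000, cycloidal 0.4673, simple-harmonic 1.1989
β=14°: printed 4.8673 | uniform 7.7000, cycloidal 4.8673, simple-harmonic 6.0061
β=20°: printed 11.0000 | uniform 11.0000, cycloidal 11.0000, simple-harmonic 11.0000
only one law matches every sample → cycloidal

cycloidal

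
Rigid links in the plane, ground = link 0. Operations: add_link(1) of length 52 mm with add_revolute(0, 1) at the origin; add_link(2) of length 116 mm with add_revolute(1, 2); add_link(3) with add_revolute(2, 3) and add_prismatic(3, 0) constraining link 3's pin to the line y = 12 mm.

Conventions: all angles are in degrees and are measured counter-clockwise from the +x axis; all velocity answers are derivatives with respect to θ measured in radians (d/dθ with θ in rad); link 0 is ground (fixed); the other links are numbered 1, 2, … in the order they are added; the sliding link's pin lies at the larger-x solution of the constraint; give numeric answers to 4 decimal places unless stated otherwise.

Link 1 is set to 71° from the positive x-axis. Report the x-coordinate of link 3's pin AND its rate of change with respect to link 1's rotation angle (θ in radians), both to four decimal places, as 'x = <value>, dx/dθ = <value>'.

geometry: r = 52 mm, L = 116 mm, e = 12 mm
crank pin P = (r cos θ, r sin θ) = (16.929544, 49.166966)
h = r sin θ − e = 49.166966 − 12 = 37.166966
x = r cos θ + √(L² − h²) = 16.929544 + 109.884561 = 126.814105
dx/dθ = −r sin θ − h·r cos θ/√(L² − h²) (θ in radians; h = 37.166966) = -54.893155

x = 126.8141, dx/dθ = -54.8932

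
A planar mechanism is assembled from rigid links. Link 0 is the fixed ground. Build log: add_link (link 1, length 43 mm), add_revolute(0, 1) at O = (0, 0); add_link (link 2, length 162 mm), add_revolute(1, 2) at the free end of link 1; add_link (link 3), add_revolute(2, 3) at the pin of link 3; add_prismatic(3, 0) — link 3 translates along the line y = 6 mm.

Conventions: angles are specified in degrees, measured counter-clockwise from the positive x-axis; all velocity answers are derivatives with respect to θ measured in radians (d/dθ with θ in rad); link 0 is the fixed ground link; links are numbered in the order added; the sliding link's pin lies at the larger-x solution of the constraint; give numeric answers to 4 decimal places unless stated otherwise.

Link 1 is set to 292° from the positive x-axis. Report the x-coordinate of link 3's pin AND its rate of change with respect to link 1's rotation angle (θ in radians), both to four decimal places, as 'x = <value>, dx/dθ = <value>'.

geometry: r = 43 mm, L = 162 mm, e = 6 mm
crank pin P = (r cos θ, r sin θ) = (16.108084, -39.868906)
h = r sin θ − e = -39.868906 − 6 = -45.868906
x = r cos θ + √(L² − h²) = 16.108084 + 155.370665 = 171.478748
dx/dθ = −r sin θ − h·r cos θ/√(L² − h²) (θ in radians; h = -45.868906) = 44.624373

x = 171.4787, dx/dθ = 44.6244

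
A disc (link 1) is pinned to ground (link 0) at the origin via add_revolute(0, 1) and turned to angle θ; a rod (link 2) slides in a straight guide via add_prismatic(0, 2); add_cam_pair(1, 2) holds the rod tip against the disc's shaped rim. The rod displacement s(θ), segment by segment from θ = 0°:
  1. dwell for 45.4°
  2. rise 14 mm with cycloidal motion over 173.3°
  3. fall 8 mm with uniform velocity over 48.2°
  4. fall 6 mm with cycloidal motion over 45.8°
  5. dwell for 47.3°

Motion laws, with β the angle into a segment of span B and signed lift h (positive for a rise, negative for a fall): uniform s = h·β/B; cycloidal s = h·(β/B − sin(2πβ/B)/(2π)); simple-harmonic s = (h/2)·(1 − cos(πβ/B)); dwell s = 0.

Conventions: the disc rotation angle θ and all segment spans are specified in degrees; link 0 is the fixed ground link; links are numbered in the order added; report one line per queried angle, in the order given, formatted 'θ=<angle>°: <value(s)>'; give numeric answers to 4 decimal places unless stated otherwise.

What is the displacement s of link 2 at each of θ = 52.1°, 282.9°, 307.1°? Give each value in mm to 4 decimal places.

segment 1 (0° to 45.4°, dwell): s unchanged at 0.0000
θ = 52.1° falls in segment 2 (45.4° to 218.7°, cycloidal, h = 14): β = 52.1 − 45.4 = 6.7°, B = 173.3°; Δs = 14·(0.0387 − sin(2π·0.0387)/(2π)) = 0.0053; s = 0.0000 + 0.0053 = 0.0053
segment 2 (45.4° to 218.7°, cycloidal, h = 14) is passed completely: s = 0.0000 + (14) = 14.0000
segment 3 (218.7° to 266.9°, uniform, h = -8) is passed completely: s = 14.0000 + (-8) = 6.0000
θ = 282.9° falls in segment 4 (266.9° to 312.7°, cycloidal, h = -6): β = 282.9 − 266.9 = 16°, B = 45.8°; Δs = -6·(0.3493 − sin(2π·0.3493)/(2π)) = -1.3212; s = 6.0000 − 1.3212 = 4.6788
θ = 307.1° falls in segment 4 (266.9° to 312.7°, cycloidal, h = -6): β = 307.1 − 266.9 = 40.2°, B = 45.8°; Δs = -6·(0.8777 − sin(2π·0.8777)/(2π)) = -5.9299; s = 6.0000 − 5.9299 = 0.0701

θ=52.1°: 0.0053
θ=282.9°: 4.6788
θ=307.1°: 0.0701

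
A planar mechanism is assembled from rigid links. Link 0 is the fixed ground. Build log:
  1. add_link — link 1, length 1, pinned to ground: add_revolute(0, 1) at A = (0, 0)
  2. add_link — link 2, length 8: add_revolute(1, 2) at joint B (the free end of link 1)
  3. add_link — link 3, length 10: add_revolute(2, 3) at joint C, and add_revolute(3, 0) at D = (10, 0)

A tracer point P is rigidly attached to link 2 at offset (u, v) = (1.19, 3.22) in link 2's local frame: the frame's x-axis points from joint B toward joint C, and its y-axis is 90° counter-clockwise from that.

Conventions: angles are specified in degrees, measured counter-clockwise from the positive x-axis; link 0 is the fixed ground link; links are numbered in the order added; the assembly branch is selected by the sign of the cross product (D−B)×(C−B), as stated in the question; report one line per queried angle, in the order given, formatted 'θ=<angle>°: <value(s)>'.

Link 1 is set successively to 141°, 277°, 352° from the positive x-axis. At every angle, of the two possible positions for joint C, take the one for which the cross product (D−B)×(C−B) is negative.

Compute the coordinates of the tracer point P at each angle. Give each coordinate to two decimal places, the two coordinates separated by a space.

A=(0,0), D=(10.00,0)
θ=141°: B = A + 1.00·(cos141°, sin141°) = (-0.7771, 0.6293)
θ=141°: |BD| = 10.7955
θ=141°: circle(B,8.00) ∩ circle(D,10.00): a=3.7304, h=7.0770
θ=141°:   candidates: C₊=(3.3595,7.4768) cross=76.400; C₋=(2.5343,-6.6531) cross=-76.400
θ=141°:   branch - wants cross < 0 → take C=(2.5343,-6.6531) (cross=-76.400)
θ=141°: ex = (C−B)/|BC| = (0.4139,-0.9103); ey = (0.9103,0.4139)
θ=141°: P = B + 1.19·ex + 3.22·ey = (2.6466,0.8789)
θ=277°: B = A + 1.00·(cos277°, sin277°) = (0.1219, -0.9925)
θ=277°: |BD| = 9.9279
θ=277°: circle(B,8.00) ∩ circle(D,10.00): a=3.1509, h=7.3534
θ=277°:   candidates: C₊=(2.5218,6.6390) cross=73.003; C₋=(3.9921,-7.9941) cross=-73.003
θ=277°:   branch - wants cross < 0 → take C=(3.9921,-7.9941) (cross=-73.003)
θ=277°: ex = (C−B)/|BC| = (0.4838,-0.8752); ey = (0.8752,0.4838)
θ=277°: P = B + 1.19·ex + 3.22·ey = (3.5157,-0.4763)
θ=352°: B = A + 1.00·(cos352°, sin352°) = (0.9903, -0.1392)
θ=352°: |BD| = 9.0108
θ=352°: circle(B,8.00) ∩ circle(D,10.00): a=2.5078, h=7.5968
θ=352°:   candidates: C₊=(3.3804,7.4954) cross=68.453; C₋=(3.6151,-7.6963) cross=-68.453
θ=352°:   branch - wants cross < 0 → take C=(3.6151,-7.6963) (cross=-68.453)
θ=352°: ex = (C−B)/|BC| = (0.3281,-0.9446); ey = (0.9446,0.3281)
θ=352°: P = B + 1.19·ex + 3.22·ey = (4.4225,-0.2068)

θ=141°: 2.65 0.88
θ=277°: 3.52 -0.48
θ=352°: 4.42 -0.21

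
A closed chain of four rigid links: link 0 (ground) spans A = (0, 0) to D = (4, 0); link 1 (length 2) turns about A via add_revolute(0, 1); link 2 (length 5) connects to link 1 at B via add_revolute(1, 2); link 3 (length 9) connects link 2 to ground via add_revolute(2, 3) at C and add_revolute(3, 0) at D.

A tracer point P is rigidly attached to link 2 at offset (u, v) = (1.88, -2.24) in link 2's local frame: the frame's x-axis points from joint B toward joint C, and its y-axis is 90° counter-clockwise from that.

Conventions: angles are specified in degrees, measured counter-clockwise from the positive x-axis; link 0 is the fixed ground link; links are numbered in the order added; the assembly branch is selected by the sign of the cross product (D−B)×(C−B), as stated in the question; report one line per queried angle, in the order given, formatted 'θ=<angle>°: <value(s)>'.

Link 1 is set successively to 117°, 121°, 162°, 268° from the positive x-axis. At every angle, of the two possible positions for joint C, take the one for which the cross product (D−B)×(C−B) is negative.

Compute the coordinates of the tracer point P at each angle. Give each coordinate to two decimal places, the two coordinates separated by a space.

A=(0,0), D=(4.00,0)
θ=117°: B = A + 2.00·(cos117°, sin117°) = (-0.9080, 1.7820)
θ=117°: |BD| = 5.2215
θ=117°: circle(B,5.00) ∩ circle(D,9.00): a=-2.7517, h=4.1747
θ=117°:   candidates: C₊=(-2.0697,6.6452) cross=21.798; C₋=(-4.9193,-1.2029) cross=-21.798
θ=117°:   branch - wants cross < 0 → take C=(-4.9193,-1.2029) (cross=-21.798)
θ=117°: ex = (C−B)/|BC| = (-0.8023,-0.5970); ey = (0.5970,-0.8023)
θ=117°: P = B + 1.88·ex + -2.24·ey = (-3.7535,2.4567)
θ=121°: B = A + 2.00·(cos121°, sin121°) = (-1.0301, 1.7143)
θ=121°: |BD| = 5.3142
θ=121°: circle(B,5.00) ∩ circle(D,9.00): a=-2.6118, h=4.2636
θ=121°:   candidates: C₊=(-2.1268,6.5926) cross=22.658; C₋=(-4.8777,-1.4788) cross=-22.658
θ=121°:   branch - wants cross < 0 → take C=(-4.8777,-1.4788) (cross=-22.658)
θ=121°: ex = (C−B)/|BC| = (-0.7695,-0.6386); ey = (0.6386,-0.7695)
θ=121°: P = B + 1.88·ex + -2.24·ey = (-3.9073,2.2375)
θ=162°: B = A + 2.00·(cos162°, sin162°) = (-1.9021, 0.6180)
θ=162°: |BD| = 5.9344
θ=162°: circle(B,5.00) ∩ circle(D,9.00): a=-1.7511, h=4.6833
θ=162°:   candidates: C₊=(-3.1559,5.4583) cross=27.793; C₋=(-4.1314,-3.8575) cross=-27.793
θ=162°:   branch - wants cross < 0 → take C=(-4.1314,-3.8575) (cross=-27.793)
θ=162°: ex = (C−B)/|BC| = (-0.4459,-0.8951); ey = (0.8951,-0.4459)
θ=162°: P = B + 1.88·ex + -2.24·ey = (-4.7454,-0.0660)
θ=268°: B = A + 2.00·(cos268°, sin268°) = (-0.0698, -1.9988)
θ=268°: |BD| = 4.5341
θ=268°: circle(B,5.00) ∩ circle(D,9.00): a=-3.9083, h=3.1185
θ=268°:   candidates: C₊=(-4.9526,-0.9225) cross=14.140; C₋=(-2.2031,-6.5208) cross=-14.140
θ=268°:   branch - wants cross < 0 → take C=(-2.2031,-6.5208) (cross=-14.140)
θ=268°: ex = (C−B)/|BC| = (-0.4267,-0.9044); ey = (0.9044,-0.4267)
θ=268°: P = B + 1.88·ex + -2.24·ey = (-2.8978,-2.7433)

θ=117°: -3.75 2.46
θ=121°: -3.91 2.24
θ=162°: -4.75 -0.07
θ=268°: -2.90 -2.74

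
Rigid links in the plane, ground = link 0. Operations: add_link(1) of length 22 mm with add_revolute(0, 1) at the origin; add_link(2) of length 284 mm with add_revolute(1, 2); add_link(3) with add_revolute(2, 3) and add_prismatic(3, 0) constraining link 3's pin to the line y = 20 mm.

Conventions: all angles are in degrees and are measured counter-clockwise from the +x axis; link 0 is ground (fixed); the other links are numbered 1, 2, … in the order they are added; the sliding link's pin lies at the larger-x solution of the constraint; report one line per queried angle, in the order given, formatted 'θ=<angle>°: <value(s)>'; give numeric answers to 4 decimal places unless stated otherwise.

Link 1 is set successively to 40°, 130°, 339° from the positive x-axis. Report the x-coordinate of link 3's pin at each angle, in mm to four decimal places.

geometry: r = 22 mm, L = 284 mm, e = 20 mm
θ=40°: crank pin P = (r cos θ, r sin θ) = (16.852978, 14.141327)
θ=40°: h = r sin θ − e = 14.141327 − 20 = -5.858673
θ=40°: x = r cos θ + √(L² − h²) = 16.852978 + 283.939564 = 300.792542
θ=130°: crank pin P = (r cos θ, r sin θ) = (-14.141327, 16.852978)
θ=130°: h = r sin θ − e = 16.852978 − 20 = -3.147022
θ=130°: x = r cos θ + √(L² − h²) = -14.141327 + 283.982563 = 269.841236
θ=339°: crank pin P = (r cos θ, r sin θ) = (20.538769, -7.884095)
θ=339°: h = r sin θ − e = -7.884095 − 20 = -27.884095
θ=339°: x = r cos θ + √(L² − h²) = 20.538769 + 282.627807 = 303.166576

θ=40°: 300.7925
θ=130°: 269.8412
θ=339°: 303.1666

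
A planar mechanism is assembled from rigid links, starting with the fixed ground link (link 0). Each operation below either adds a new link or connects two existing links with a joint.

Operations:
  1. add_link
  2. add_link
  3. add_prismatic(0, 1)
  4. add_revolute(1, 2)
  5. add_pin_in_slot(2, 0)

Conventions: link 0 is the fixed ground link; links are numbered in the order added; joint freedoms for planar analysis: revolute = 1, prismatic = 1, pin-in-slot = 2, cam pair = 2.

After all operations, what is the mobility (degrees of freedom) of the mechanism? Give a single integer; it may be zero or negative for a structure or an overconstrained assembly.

link 0 = ground. State L|J1|J2 = 1|0|0
+link1  2|0|0
+link2  3|0|0
P(0,1) f=1→J1  3|1|0
R(1,2) f=1→J1  3|2|0
PS(2,0) f=2→J2  3|2|1
M = 3(3−1)−2·2−1 = 6−4−1 = 1

M = 1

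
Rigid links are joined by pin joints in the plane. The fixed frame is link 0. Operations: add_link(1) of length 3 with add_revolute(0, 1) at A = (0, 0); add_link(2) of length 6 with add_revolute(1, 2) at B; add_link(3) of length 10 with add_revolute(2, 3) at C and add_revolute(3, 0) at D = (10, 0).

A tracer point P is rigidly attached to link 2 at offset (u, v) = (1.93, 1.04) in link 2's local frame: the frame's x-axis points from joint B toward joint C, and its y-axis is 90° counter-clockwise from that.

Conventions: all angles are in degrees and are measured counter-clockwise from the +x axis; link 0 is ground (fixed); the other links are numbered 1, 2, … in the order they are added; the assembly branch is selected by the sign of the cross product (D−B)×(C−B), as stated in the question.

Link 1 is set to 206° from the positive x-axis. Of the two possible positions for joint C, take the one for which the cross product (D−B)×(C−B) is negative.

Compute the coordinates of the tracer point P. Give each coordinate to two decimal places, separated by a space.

A=(0,0), D=(10.00,0)
B = A + 3.00·(cos206°, sin206°) = (-2.6964, -1.3151)
|BD| = 12.7643
circle(B,6.00) ∩ circle(D,10.00): a=3.8752, h=4.5807
  candidates: C₊=(0.6862,3.6405) cross=58.470; C₋=(1.6301,-5.4722) cross=-58.470
  branch - wants cross < 0 → take C=(1.6301,-5.4722) (cross=-58.470)
ex = (C−B)/|BC| = (0.7211,-0.6928); ey = (0.6928,0.7211)
P = B + 1.93·ex + 1.04·ey = (-0.5841,-1.9024)

-0.58 -1.90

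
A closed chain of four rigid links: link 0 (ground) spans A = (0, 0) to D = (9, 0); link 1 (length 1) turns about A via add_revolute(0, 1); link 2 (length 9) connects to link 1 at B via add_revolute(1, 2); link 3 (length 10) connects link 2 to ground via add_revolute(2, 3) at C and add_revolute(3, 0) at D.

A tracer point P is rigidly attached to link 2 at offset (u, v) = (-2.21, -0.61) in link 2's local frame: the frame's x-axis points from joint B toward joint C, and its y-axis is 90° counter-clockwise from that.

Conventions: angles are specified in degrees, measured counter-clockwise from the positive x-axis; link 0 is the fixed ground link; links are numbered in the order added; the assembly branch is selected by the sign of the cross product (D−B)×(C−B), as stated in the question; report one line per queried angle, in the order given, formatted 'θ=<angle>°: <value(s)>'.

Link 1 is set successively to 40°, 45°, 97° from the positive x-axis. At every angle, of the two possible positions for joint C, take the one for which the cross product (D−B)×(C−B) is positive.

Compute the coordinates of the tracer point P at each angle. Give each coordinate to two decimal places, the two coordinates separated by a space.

A=(0,0), D=(9.00,0)
θ=40°: B = A + 1.00·(cos40°, sin40°) = (0.7660, 0.6428)
θ=40°: |BD| = 8.2590
θ=40°: circle(B,9.00) ∩ circle(D,10.00): a=2.9792, h=8.4926
θ=40°:   candidates: C₊=(4.3972,8.8777) cross=70.140; C₋=(3.0753,-8.0559) cross=-70.140
θ=40°:   branch + wants cross > 0 → take C=(4.3972,8.8777) (cross=70.140)
θ=40°: ex = (C−B)/|BC| = (0.4035,0.9150); ey = (-0.9150,0.4035)
θ=40°: P = B + -2.21·ex + -0.61·ey = (0.4325,-1.6255)
θ=45°: B = A + 1.00·(cos45°, sin45°) = (0.7071, 0.7071)
θ=45°: |BD| = 8.3230
θ=45°: circle(B,9.00) ∩ circle(D,10.00): a=3.0201, h=8.4782
θ=45°:   candidates: C₊=(4.4366,8.8980) cross=70.564; C₋=(2.9960,-7.9970) cross=-70.564
θ=45°:   branch + wants cross > 0 → take C=(4.4366,8.8980) (cross=70.564)
θ=45°: ex = (C−B)/|BC| = (0.4144,0.9101); ey = (-0.9101,0.4144)
θ=45°: P = B + -2.21·ex + -0.61·ey = (0.3465,-1.5570)
θ=97°: B = A + 1.00·(cos97°, sin97°) = (-0.1219, 0.9925)
θ=97°: |BD| = 9.1757
θ=97°: circle(B,9.00) ∩ circle(D,10.00): a=3.5525, h=8.2692
θ=97°:   candidates: C₊=(4.3043,8.8289) cross=75.876; C₋=(2.5153,-7.6124) cross=-75.876
θ=97°:   branch + wants cross > 0 → take C=(4.3043,8.8289) (cross=75.876)
θ=97°: ex = (C−B)/|BC| = (0.4918,0.8707); ey = (-0.8707,0.4918)
θ=97°: P = B + -2.21·ex + -0.61·ey = (-0.6776,-1.2317)

θ=40°: 0.43 -1.63
θ=45°: 0.35 -1.56
θ=97°: -0.68 -1.23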